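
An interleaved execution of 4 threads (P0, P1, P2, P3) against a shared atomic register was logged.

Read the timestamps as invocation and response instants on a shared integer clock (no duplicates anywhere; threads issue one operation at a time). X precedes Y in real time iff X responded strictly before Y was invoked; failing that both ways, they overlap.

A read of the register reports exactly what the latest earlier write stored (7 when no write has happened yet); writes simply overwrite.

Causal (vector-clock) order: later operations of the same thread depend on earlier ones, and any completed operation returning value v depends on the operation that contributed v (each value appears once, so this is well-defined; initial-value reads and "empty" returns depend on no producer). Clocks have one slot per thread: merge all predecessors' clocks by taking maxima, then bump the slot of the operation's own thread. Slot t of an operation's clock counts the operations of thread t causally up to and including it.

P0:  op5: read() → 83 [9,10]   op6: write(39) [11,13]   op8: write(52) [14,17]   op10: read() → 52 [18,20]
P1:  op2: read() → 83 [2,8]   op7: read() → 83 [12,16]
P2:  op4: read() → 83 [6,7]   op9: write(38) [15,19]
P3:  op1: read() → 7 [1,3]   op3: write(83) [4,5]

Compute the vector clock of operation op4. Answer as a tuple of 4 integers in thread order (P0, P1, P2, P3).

no predecessors for op1 (invoked 1): P3 increments from zero → (0, 0, 0, 1)
from VC(op1)=(0, 0, 0, 1), op3 (invoked 4) maxes components and bumps P3 → (0, 0, 0, 2)
from VC(op3)=(0, 0, 0, 2), op4 (invoked 6) maxes components and bumps P2 → (0, 0, 1, 2)
from VC(op3)=(0, 0, 0, 2), op2 (invoked 2) maxes components and bumps P1 → (0, 1, 0, 2)
from VC(op3)=(0, 0, 0, 2), op5 (invoked 9) maxes components and bumps P0 → (1, 0, 0, 2)
from VC(op4)=(0, 0, 1, 2), op9 (invoked 15) maxes components and bumps P2 → (0, 0, 2, 2)
from VC(op2)=(0, 1, 0, 2), VC(op3)=(0, 0, 0, 2), op7 (invoked 12) maxes components and bumps P1 → (0, 2, 0, 2)
from VC(op5)=(1, 0, 0, 2), op6 (invoked 11) maxes components and bumps P0 → (2, 0, 0, 2)
from VC(op6)=(2, 0, 0, 2), op8 (invoked 14) maxes components and bumps P0 → (3, 0, 0, 2)
from VC(op8)=(3, 0, 0, 2), op10 (invoked 18) maxes components and bumps P0 → (4, 0, 0, 2)
target: VC(op4) = (0, 0, 1, 2)

(0, 0, 1, 2)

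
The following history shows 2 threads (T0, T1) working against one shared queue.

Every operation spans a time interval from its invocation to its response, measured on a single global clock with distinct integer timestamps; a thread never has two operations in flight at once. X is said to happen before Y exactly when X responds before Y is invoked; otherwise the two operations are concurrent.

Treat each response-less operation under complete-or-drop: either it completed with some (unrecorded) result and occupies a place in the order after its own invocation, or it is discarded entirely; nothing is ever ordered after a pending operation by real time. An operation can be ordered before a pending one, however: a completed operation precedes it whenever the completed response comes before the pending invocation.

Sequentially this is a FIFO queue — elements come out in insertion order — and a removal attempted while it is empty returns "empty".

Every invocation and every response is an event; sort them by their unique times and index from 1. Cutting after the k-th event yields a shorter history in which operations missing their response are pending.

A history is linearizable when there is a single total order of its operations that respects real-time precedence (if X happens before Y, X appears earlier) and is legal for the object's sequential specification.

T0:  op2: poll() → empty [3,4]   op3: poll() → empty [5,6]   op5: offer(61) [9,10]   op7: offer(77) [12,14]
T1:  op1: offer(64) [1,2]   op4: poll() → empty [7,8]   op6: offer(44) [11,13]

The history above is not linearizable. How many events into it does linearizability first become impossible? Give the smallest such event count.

4

a valid linearization of events 1..3 exists, for instance op1:
step 1: op1 offer(64) — queue <64>
once event 4 joins (op2's response, time 4), exhaustive search finds no witness
sample order op1, op2 stalls at step 2 — op2 poll() → empty has no legal effect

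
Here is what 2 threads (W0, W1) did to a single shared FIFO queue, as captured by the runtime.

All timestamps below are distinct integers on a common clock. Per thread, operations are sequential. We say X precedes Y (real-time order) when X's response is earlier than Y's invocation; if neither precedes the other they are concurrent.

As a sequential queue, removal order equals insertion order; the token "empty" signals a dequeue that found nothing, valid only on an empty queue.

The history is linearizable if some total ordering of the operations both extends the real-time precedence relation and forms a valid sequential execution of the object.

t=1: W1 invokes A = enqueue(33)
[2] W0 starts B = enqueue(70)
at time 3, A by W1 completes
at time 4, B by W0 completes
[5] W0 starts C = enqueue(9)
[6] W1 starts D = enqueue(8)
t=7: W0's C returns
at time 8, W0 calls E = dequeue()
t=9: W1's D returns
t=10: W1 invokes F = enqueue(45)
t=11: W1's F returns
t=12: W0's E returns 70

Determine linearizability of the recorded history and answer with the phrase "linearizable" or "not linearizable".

linearizable

a witness: B, A, C, D, E, F
1. B enqueue(70), leaving queue <70>
2. A enqueue(33), leaving queue <70,33>
3. C enqueue(9), leaving queue <70,33,9>
4. D enqueue(8), leaving queue <70,33,9,8>
5. E dequeue() → 70, leaving queue <33,9,8>
6. F enqueue(45), leaving queue <33,9,8,45>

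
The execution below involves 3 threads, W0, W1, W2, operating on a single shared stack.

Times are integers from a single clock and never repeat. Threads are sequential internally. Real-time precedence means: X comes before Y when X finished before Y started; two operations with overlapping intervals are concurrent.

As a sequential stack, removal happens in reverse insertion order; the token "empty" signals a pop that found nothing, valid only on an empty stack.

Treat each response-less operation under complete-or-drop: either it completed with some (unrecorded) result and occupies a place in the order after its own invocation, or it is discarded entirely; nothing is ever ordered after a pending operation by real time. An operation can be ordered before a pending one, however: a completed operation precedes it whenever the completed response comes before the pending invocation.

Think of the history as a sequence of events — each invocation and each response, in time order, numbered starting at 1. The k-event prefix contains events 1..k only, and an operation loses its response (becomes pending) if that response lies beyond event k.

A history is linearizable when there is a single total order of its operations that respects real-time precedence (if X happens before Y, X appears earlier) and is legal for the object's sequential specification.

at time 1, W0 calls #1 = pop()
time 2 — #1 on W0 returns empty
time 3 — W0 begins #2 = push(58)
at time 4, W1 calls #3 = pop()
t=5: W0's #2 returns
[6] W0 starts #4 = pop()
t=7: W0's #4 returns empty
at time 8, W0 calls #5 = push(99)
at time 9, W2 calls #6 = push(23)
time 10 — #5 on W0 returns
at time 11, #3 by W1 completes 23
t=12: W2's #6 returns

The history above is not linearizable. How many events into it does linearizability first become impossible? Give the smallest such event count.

events 1..10 are still linearizable — one witness is #1, #2, #3, #4, #5:
1. #1 pop() → empty, leaving stack <>
2. #2 push(58), leaving stack <58>
3. #3 pop() (pending, included), leaving stack <>
4. #4 pop() → empty, leaving stack <>
5. #5 push(99), leaving stack <99>
event 11 — #3's response, time 11 — after it, nothing linearizes
include/drop combinations of the 1 pending operation (#6) were all tried; none helps
sample order #1, #2, #3, #4, #5 (pending dropped) stalls at step 3 — #3 pop() → 23 has no legal effect
sample order #1, #2, #4, #3, #5 (pending dropped) stalls at step 3 — #4 pop() → empty has no legal effect

11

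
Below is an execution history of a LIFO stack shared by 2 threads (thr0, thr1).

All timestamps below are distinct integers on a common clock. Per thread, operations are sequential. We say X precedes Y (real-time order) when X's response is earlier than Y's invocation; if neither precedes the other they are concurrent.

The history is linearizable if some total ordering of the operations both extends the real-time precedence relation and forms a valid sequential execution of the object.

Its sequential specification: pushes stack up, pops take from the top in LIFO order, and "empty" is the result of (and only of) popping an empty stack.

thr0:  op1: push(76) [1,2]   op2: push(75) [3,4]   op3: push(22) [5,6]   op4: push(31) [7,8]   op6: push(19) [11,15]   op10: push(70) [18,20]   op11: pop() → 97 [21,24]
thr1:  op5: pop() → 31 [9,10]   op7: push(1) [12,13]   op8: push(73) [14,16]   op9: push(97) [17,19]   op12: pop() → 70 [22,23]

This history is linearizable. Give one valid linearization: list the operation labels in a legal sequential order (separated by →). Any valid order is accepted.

op1 → op2 → op3 → op4 → op5 → op6 → op7 → op8 → op9 → op10 → op12 → op11

1. op1 push(76), leaving stack <76>
2. op2 push(75), leaving stack <76,75>
3. op3 push(22), leaving stack <76,75,22>
4. op4 push(31), leaving stack <76,75,22,31>
5. op5 pop() → 31, leaving stack <76,75,22>
6. op6 push(19), leaving stack <76,75,22,19>
7. op7 push(1), leaving stack <76,75,22,19,1>
8. op8 push(73), leaving stack <76,75,22,19,1,73>
9. op9 push(97), leaving stack <76,75,22,19,1,73,97>
10. op10 push(70), leaving stack <76,75,22,19,1,73,97,70>
11. op12 pop() → 70, leaving stack <76,75,22,19,1,73,97>
12. op11 pop() → 97, leaving stack <76,75,22,19,1,73>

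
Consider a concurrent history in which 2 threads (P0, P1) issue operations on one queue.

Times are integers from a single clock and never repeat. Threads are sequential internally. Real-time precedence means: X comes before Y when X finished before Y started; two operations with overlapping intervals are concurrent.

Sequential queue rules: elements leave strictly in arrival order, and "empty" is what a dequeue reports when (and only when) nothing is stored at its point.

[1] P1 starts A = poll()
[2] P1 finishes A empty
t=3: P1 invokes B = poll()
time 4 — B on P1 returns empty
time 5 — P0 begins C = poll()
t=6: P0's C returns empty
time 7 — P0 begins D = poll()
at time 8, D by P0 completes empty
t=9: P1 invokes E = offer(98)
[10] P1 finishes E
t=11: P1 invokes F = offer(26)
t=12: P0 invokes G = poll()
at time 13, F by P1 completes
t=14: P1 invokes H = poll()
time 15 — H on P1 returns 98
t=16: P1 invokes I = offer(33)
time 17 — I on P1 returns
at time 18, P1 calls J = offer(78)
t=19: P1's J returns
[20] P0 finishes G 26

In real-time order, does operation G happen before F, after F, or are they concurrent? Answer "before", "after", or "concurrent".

concurrent

G spans [12,20], F spans [11,13]
the intervals overlap in both directions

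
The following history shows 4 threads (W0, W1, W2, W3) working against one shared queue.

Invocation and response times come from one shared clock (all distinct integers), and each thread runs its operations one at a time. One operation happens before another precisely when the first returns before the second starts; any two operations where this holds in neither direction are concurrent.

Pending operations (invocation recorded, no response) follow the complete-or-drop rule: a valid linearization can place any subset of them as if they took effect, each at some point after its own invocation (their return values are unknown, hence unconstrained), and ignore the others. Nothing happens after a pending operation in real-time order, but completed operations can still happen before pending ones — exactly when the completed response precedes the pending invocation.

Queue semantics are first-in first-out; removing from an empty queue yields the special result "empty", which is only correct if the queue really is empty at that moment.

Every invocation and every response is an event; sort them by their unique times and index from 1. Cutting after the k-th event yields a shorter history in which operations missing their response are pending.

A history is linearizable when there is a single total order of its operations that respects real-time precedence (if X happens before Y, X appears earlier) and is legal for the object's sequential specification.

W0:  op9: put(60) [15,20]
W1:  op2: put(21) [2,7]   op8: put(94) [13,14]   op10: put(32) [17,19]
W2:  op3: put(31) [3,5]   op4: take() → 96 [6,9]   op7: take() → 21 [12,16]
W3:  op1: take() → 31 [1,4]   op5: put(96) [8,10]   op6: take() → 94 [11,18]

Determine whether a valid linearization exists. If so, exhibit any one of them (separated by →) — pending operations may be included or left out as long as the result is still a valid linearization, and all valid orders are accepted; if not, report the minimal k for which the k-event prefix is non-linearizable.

not linearizable — minimal violating prefix: 9 events

through event 8 a valid linearization exists; event 9 (op4 responding at time 9) ends that
no legal order exists: 8 real-time-consistent candidates over 4 completed queue operations, all rejected
completion choices over the 1 pending operation (op5) were checked; none helps
for example op1, op2, op3, op4 (pending dropped) fails at step 1: op1 take() → 31 is not legal there
for example op1, op3, op2, op4 (pending dropped) fails at step 1: op1 take() → 31 is not legal there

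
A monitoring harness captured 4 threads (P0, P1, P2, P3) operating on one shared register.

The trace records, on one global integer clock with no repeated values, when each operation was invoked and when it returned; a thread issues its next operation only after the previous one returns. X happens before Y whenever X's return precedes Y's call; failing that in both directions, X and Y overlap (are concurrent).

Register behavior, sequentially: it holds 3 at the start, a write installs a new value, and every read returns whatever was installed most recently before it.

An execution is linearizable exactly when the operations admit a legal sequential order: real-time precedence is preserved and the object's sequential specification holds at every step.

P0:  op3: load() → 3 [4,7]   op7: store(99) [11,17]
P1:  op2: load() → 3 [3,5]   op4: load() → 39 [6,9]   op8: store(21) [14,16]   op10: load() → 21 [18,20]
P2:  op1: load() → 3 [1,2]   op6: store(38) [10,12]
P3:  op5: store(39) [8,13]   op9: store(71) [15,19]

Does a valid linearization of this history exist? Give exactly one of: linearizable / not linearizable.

linearizable

witness order: op1, op2, op3, op5, op4, op6, op7, op8, op10, op9
after step 1 (op1 load() → 3): value 3
after step 2 (op2 load() → 3): value 3
after step 3 (op3 load() → 3): value 3
after step 4 (op5 store(39)): value 39
after step 5 (op4 load() → 39): value 39
after step 6 (op6 store(38)): value 38
after step 7 (op7 store(99)): value 99
after step 8 (op8 store(21)): value 21
after step 9 (op10 load() → 21): value 21
after step 10 (op9 store(71)): value 71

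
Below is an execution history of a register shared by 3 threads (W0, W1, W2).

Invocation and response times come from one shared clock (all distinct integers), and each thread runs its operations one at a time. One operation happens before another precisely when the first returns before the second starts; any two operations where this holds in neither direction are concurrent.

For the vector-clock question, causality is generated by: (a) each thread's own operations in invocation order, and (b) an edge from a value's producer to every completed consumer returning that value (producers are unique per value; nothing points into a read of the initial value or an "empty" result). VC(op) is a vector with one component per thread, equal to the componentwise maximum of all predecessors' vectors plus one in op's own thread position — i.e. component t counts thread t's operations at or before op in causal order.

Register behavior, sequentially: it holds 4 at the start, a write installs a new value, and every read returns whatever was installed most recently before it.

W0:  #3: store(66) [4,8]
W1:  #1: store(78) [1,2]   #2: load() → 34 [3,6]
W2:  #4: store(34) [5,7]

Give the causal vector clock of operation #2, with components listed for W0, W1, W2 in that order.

(0, 2, 1)

no predecessors for #4 (invoked 5): W2 increments from zero → (0, 0, 1)
no predecessors for #1 (invoked 1): W1 increments from zero → (0, 1, 0)
no predecessors for #3 (invoked 4): W0 increments from zero → (1, 0, 0)
from VC(#1)=(0, 1, 0), VC(#4)=(0, 0, 1), #2 (invoked 3) maxes components and bumps W1 → (0, 2, 1)
target: VC(#2) = (0, 2, 1)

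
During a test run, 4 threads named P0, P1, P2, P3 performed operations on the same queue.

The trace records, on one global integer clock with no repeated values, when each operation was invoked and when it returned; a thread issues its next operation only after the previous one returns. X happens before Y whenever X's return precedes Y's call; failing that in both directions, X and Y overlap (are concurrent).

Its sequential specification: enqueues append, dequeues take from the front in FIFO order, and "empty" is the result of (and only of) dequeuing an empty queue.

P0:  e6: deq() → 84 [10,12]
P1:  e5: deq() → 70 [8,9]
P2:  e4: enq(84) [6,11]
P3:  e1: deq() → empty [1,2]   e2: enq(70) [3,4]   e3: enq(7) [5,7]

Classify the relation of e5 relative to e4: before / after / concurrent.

concurrent

e5 spans [8,9], e4 spans [6,11]
the intervals overlap in both directions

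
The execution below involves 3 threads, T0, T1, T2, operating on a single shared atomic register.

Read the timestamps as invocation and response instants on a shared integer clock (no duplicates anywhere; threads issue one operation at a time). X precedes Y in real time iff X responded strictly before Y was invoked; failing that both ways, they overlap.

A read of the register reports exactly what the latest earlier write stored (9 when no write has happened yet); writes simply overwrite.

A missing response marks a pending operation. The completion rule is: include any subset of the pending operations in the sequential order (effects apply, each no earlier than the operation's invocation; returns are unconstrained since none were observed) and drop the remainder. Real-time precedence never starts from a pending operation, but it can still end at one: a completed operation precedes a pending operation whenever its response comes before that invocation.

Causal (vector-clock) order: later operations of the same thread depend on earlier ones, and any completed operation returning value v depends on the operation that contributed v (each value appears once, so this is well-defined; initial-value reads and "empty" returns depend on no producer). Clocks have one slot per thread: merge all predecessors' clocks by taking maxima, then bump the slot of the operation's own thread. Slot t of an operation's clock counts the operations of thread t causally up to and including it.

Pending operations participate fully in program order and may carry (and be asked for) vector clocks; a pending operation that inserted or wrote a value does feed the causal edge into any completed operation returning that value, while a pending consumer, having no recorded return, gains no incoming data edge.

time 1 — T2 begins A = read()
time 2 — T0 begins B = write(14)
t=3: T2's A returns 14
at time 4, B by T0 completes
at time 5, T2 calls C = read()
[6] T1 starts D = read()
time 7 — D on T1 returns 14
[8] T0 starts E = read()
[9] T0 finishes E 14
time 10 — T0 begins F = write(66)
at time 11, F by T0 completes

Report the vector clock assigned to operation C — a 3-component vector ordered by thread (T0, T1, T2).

(1, 0, 2)

B (invocation 2): nothing precedes it; T0's component alone gives (1, 0, 0)
from VC(B)=(1, 0, 0), A (invoked 1) maxes components and bumps T2 → (1, 0, 1)
from VC(B)=(1, 0, 0), D (invoked 6) maxes components and bumps T1 → (1, 1, 0)
from VC(B)=(1, 0, 0), E (invoked 8) maxes components and bumps T0 → (2, 0, 0)
from VC(A)=(1, 0, 1), C (invoked 5) maxes components and bumps T2 → (1, 0, 2)
from VC(E)=(2, 0, 0), F (invoked 10) maxes components and bumps T0 → (3, 0, 0)
target: VC(C) = (1, 0, 2)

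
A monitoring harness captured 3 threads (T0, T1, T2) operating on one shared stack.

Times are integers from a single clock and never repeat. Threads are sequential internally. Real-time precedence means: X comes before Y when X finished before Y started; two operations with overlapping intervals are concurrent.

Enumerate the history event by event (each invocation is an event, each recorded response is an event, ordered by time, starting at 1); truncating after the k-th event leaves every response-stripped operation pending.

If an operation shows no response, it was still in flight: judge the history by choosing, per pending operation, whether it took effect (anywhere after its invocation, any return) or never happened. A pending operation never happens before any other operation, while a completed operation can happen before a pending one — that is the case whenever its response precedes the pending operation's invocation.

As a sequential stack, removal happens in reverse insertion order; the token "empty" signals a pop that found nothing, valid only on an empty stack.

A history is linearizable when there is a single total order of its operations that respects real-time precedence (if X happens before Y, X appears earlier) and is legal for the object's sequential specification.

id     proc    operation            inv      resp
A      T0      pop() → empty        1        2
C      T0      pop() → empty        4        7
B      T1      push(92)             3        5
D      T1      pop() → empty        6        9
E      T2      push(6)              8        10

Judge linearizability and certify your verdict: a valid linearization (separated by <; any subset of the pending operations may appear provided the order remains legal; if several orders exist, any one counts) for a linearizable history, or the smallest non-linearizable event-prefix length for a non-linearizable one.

not linearizable — minimal violating prefix: 9 events

events 1..8 are fine; event 9 — the response of D at time 9 — makes the prefix non-linearizable
the 4 completed operations admit 3 real-time orders; each fails the stack replay
every completion of the 1 pending operation (E) was checked; none linearizes
for example A, B, C, D (pending dropped) fails at step 3: C pop() → empty is not legal there
for example A, B, D, C (pending dropped) fails at step 3: D pop() → empty is not legal there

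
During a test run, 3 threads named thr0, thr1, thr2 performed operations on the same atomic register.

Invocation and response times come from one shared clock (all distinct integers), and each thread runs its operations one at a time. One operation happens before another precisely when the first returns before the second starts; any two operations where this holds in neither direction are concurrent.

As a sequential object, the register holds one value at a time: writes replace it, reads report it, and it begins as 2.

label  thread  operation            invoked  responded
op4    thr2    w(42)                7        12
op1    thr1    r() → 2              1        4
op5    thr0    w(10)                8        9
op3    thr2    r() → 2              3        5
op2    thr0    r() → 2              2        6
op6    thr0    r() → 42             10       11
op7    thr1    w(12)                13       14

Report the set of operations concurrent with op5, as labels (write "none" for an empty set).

op5 runs from 8 to 9; window-overlapping ops are concurrent
op1 [1,4]: before
op2 [2,6]: before
op3 [3,5]: before
op4 [7,12]: concurrent
op6 [10,11]: after
op7 [13,14]: after

op4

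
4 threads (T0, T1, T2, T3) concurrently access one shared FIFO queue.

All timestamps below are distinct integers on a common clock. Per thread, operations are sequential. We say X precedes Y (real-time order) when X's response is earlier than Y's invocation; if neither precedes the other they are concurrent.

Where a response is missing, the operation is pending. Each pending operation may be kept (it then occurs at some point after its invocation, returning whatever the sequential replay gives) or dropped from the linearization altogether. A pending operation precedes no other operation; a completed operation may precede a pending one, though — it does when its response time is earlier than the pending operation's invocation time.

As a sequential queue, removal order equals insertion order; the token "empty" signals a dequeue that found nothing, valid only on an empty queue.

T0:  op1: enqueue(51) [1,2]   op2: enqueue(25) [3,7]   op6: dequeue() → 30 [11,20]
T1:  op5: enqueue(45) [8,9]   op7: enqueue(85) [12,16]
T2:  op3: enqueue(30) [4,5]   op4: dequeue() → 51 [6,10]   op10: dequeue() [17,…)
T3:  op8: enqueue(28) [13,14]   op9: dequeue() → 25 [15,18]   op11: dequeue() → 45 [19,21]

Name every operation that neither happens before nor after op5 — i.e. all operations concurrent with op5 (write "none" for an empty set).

op4

op5 spans [8,9]; an op avoiding the whole window 8..9 is ordered, any other is concurrent
op1 [1,2]: before
op2 [3,7]: before
op3 [4,5]: before
op4 [6,10]: concurrent
op6 [11,20]: after
op7 [12,16]: after
op8 [13,14]: after
op9 [15,18]: after
op10 [17,…): after
op11 [19,21]: after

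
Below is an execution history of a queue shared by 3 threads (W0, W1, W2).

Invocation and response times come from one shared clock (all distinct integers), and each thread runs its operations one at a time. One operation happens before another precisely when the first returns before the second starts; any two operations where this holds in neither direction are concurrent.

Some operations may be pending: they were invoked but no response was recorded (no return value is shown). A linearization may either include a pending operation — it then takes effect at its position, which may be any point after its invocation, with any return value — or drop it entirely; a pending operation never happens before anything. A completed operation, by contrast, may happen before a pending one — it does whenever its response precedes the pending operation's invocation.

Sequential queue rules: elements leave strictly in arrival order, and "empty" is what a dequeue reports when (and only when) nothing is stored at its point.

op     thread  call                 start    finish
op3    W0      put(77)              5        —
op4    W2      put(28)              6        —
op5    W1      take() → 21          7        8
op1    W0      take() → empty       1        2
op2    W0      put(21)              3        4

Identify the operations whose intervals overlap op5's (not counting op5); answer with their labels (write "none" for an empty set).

overlap test against op5 [7,8]: concurrent iff the interval meets 7..8
op1 [1,2]: before
op2 [3,4]: before
op3 [5,…): concurrent
op4 [6,…): concurrent

op3, op4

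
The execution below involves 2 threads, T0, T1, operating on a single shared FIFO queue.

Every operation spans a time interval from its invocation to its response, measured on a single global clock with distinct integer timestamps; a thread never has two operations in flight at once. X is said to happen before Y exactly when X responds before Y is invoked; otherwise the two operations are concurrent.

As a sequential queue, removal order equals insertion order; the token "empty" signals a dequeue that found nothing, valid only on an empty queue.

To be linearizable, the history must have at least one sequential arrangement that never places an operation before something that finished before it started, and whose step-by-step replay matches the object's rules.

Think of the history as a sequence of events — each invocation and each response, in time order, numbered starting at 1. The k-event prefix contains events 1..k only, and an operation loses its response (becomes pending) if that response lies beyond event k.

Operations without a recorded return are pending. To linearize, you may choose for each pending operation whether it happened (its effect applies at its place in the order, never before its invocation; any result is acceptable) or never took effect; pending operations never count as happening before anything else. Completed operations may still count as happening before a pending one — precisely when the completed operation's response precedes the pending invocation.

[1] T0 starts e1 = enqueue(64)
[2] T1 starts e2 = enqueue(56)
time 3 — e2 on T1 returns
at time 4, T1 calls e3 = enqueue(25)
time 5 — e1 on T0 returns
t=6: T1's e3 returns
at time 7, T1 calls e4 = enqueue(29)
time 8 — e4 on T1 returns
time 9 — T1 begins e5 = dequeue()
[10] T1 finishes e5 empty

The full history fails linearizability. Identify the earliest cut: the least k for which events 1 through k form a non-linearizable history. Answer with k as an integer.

one valid order for events 1..9 is e1, e2, e3, e4:
step 1: e1 enqueue(64) — queue <64>
step 2: e2 enqueue(56) — queue <64,56>
step 3: e3 enqueue(25) — queue <64,56,25>
step 4: e4 enqueue(29) — queue <64,56,25,29>
include event 10 — e5 responding at 10 — and every candidate order breaks
for example e1, e2, e3, e4, e5 fails at step 5: e5 dequeue() → empty is not legal there
for example e2, e1, e3, e4, e5 fails at step 5: e5 dequeue() → empty is not legal there

10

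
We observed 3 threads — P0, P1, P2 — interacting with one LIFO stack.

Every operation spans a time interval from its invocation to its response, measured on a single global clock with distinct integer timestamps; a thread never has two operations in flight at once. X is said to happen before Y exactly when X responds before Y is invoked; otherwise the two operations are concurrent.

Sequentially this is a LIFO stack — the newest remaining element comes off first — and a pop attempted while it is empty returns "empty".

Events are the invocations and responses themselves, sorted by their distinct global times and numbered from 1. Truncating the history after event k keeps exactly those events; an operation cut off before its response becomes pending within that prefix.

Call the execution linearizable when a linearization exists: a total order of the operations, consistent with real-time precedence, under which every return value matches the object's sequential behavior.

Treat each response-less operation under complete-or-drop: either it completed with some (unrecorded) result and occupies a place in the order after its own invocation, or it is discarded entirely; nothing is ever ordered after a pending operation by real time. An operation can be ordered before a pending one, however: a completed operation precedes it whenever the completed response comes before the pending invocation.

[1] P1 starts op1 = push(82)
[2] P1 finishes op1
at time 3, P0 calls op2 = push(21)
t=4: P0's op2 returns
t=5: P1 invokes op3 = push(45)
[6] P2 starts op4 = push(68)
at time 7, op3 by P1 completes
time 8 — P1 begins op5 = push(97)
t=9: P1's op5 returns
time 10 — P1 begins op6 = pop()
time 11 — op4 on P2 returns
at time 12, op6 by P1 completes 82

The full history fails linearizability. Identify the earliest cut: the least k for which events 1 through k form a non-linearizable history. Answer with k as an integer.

events 1..11 are linearizable; a witness order is op1, op2, op3, op4, op5:
1. op1 push(82), leaving stack <82>
2. op2 push(21), leaving stack <82,21>
3. op3 push(45), leaving stack <82,21,45>
4. op4 push(68), leaving stack <82,21,45,68>
5. op5 push(97), leaving stack <82,21,45,68,97>
at event 12 (op6's time-12 response) nothing linearizes any more
sample order op1, op2, op3, op4, op5, op6 stalls at step 6 — op6 pop() → 82 has no legal effect
sample order op1, op2, op3, op5, op4, op6 stalls at step 6 — op6 pop() → 82 has no legal effect

12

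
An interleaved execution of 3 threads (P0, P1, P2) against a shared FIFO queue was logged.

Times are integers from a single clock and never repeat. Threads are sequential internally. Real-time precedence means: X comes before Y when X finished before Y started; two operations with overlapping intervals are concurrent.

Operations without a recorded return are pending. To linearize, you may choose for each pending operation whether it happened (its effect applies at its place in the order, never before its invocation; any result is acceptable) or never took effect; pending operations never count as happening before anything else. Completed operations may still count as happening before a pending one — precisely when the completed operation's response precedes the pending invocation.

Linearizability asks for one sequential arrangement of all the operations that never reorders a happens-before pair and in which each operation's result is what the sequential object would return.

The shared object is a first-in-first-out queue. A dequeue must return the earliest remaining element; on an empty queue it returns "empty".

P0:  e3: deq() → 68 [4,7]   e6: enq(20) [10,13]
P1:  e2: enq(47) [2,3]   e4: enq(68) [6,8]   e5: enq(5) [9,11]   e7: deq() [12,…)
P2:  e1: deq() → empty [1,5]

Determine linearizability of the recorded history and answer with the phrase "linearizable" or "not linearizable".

not linearizable

already the first 7 events (up to e3's response at time 7) admit no linearization; the first 6 still do
3 orders of the 3 completed FIFO queue ops respect real time; none is legal
no escape via the 1 pending operation (e4): every completion choice fails
one such order, e1, e2, e3 (pending dropped), breaks at step 3 where e3 deq() → 68 is illegal
one such order, e2, e1, e3 (pending dropped), breaks at step 2 where e1 deq() → empty is illegal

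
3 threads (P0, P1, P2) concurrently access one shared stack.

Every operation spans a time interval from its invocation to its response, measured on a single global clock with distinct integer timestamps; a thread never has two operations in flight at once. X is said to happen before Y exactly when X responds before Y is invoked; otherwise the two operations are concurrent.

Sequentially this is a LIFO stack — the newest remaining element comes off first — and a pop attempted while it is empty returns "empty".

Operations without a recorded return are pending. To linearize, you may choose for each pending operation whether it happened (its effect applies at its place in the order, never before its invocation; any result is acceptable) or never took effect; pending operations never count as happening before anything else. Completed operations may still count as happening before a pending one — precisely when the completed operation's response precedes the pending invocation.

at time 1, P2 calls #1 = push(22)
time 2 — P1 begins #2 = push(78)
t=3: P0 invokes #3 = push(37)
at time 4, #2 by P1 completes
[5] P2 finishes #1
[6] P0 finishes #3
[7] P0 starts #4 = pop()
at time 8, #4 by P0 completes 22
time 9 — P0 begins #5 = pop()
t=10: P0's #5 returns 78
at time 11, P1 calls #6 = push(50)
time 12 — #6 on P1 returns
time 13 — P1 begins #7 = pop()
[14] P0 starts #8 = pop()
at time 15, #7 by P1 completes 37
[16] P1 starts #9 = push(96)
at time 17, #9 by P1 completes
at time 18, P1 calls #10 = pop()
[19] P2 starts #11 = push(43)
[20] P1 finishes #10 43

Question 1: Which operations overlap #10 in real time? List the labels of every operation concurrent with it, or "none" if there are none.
#11, #8

#10 runs from 18 to 20; window-overlapping ops are concurrent
#1 [1,5]: before
#2 [2,4]: before
#3 [3,6]: before
#4 [7,8]: before
#5 [9,10]: before
#6 [11,12]: before
#7 [13,15]: before
#8 [14,…): concurrent
#9 [16,17]: before
#11 [19,…): concurrent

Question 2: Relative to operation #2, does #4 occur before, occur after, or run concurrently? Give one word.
after

#4 spans [7,8], #2 spans [2,4]
resp(#2)=4 < inv(#4)=7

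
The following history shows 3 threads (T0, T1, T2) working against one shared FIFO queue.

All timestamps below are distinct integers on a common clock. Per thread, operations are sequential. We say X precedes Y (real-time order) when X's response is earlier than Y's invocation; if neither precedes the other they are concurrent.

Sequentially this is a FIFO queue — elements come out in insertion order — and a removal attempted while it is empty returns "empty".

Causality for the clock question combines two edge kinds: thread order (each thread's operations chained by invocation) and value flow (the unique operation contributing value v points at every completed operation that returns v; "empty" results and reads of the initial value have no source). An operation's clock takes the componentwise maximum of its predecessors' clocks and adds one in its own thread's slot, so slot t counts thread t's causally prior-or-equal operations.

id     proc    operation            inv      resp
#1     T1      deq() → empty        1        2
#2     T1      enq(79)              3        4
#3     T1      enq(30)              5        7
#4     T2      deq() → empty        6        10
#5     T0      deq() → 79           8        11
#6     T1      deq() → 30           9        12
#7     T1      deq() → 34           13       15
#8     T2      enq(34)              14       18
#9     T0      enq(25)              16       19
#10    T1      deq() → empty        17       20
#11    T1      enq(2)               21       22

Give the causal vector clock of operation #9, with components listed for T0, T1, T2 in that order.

(2, 2, 0)

no predecessors for #4 (invoked 6): T2 increments from zero → (0, 0, 1)
no predecessors for #1 (invoked 1): T1 increments from zero → (0, 1, 0)
#8 (invocation 14): componentwise max over VC(#4)=(0, 0, 1), +1 at T2, giving (0, 0, 2)
#2 (invocation 3): componentwise max over VC(#1)=(0, 1, 0), +1 at T1, giving (0, 2, 0)
#3 (invocation 5): componentwise max over VC(#2)=(0, 2, 0), +1 at T1, giving (0, 3, 0)
#5 (invocation 8): componentwise max over VC(#2)=(0, 2, 0), +1 at T0, giving (1, 2, 0)
#6 (invocation 9): componentwise max over VC(#3)=(0, 3, 0), +1 at T1, giving (0, 4, 0)
#9 (invocation 16): componentwise max over VC(#5)=(1, 2, 0), +1 at T0, giving (2, 2, 0)
#7 (invocation 13): componentwise max over VC(#6)=(0, 4, 0), VC(#8)=(0, 0, 2), +1 at T1, giving (0, 5, 2)
#10 (invocation 17): componentwise max over VC(#7)=(0, 5, 2), +1 at T1, giving (0, 6, 2)
#11 (invocation 21): componentwise max over VC(#10)=(0, 6, 2), +1 at T1, giving (0, 7, 2)
target: VC(#9) = (2, 2, 0)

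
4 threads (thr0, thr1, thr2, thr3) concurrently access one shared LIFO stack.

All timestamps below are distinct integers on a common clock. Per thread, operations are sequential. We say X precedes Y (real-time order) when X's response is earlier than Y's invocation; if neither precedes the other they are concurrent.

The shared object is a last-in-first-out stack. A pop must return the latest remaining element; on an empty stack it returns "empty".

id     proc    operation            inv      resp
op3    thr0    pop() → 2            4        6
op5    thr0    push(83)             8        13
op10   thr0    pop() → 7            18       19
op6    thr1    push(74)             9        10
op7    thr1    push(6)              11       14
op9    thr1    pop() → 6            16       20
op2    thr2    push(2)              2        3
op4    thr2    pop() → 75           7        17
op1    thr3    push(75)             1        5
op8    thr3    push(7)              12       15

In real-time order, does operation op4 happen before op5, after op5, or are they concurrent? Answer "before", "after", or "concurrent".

op4 spans [7,17], op5 spans [8,13]
the intervals overlap in both directions

concurrent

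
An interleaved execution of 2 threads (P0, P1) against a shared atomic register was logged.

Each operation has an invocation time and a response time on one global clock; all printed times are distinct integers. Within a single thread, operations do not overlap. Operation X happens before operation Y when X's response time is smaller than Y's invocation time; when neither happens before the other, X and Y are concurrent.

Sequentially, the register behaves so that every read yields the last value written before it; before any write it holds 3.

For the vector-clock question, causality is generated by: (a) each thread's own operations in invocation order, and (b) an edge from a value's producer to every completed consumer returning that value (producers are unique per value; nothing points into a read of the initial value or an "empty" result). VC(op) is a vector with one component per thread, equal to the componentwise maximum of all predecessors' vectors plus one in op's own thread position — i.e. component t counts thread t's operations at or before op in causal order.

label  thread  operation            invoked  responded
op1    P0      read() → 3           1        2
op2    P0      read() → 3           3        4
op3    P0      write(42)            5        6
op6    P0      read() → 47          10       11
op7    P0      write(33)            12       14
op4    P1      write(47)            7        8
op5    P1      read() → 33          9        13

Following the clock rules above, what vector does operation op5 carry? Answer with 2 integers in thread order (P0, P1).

VC(op4, invoked at 7): no causal predecessors; +1 on P1 → (0, 1)
VC(op1, invoked at 1): no causal predecessors; +1 on P0 → (1, 0)
op2, invoked 3, takes VC(op1)=(1, 0) under max, adds 1 for P0 → (2, 0)
op3, invoked 5, takes VC(op2)=(2, 0) under max, adds 1 for P0 → (3, 0)
op6, invoked 10, takes VC(op3)=(3, 0), VC(op4)=(0, 1) under max, adds 1 for P0 → (4, 1)
op7, invoked 12, takes VC(op6)=(4, 1) under max, adds 1 for P0 → (5, 1)
op5, invoked 9, takes VC(op4)=(0, 1), VC(op7)=(5, 1) under max, adds 1 for P1 → (5, 2)
target: VC(op5) = (5, 2)

(5, 2)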